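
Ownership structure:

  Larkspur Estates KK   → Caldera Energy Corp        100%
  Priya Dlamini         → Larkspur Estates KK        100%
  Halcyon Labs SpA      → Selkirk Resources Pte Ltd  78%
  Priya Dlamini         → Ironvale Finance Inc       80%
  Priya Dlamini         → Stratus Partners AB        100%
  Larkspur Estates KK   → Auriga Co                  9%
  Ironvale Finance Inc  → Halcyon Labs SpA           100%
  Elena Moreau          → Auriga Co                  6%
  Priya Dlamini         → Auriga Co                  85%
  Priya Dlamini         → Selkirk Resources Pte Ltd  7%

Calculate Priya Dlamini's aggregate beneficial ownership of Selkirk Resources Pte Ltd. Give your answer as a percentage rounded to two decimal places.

Priya reaches Selkirk along 2 paths.
Via Ironvale → Halcyon: 80% × 100% × 78% = 62.4%.
Direct stake: 7% = 7%.
Total: 62.4% + 7% = 69.4%.
Rounded: 69.40%.

69.40%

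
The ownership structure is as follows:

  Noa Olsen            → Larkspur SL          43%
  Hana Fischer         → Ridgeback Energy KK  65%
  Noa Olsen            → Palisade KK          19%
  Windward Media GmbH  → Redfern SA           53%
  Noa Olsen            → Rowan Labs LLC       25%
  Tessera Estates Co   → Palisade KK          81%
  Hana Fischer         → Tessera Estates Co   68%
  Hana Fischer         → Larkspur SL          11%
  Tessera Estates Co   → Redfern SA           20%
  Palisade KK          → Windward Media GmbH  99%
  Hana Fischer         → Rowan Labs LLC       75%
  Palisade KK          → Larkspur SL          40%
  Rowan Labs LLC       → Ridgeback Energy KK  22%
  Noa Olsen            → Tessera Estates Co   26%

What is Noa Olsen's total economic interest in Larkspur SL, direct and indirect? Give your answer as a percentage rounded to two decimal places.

59.02%

Noa reaches Larkspur along 3 paths.
Via Tessera → Palisade: 26% × 81% × 40% = 8.424%.
Via Palisade: 19% × 40% = 7.6%.
Direct stake: 43% = 43%.
Total: 8.424% + 7.6% + 43% = 59.024%.
Rounded: 59.02%.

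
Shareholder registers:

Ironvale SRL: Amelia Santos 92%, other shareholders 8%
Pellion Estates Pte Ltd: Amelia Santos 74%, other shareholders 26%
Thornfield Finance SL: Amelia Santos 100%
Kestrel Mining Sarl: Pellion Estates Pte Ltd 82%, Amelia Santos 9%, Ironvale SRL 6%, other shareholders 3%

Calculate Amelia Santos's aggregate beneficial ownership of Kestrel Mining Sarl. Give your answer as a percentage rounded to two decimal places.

75.20%

Amelia reaches Kestrel along 3 paths.
Via Pellion: 74% × 82% = 60.68%.
Direct stake: 9% = 9%.
Via Ironvale: 92% × 6% = 5.52%.
Total: 60.68% + 9% + 5.52% = 75.2%.
Rounded: 75.20%.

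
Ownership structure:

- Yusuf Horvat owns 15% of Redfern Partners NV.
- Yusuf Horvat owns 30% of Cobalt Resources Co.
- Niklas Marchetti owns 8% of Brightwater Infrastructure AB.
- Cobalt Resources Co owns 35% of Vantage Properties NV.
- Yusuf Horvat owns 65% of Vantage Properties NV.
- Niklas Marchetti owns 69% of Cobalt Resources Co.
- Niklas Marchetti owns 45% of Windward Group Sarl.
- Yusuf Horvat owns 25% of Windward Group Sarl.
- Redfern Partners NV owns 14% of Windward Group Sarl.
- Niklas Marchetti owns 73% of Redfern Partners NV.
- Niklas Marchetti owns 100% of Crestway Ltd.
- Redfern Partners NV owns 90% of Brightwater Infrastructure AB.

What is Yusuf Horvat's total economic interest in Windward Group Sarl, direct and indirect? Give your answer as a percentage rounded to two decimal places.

27.10%

Yusuf reaches Windward along 2 paths.
Direct stake: 25% = 25%.
Via Redfern: 15% × 14% = 2.1%.
Total: 25% + 2.1% = 27.1%.
Rounded: 27.10%.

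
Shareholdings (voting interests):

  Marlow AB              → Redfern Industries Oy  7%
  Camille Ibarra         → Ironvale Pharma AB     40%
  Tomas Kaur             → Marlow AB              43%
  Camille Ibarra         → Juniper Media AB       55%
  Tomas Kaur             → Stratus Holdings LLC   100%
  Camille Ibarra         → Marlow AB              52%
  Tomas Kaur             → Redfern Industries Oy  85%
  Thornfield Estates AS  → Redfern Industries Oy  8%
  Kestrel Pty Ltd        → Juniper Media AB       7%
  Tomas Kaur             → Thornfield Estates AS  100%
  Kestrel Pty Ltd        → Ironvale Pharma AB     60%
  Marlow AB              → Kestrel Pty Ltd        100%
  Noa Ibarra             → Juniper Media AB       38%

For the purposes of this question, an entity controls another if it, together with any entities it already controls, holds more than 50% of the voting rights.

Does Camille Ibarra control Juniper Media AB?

Camille holds 52% of Marlow, so Camille controls Marlow.
Marlow holds 100% of Kestrel, so Camille controls Kestrel.
Camille and Kestrel together hold 55% + 7% = 62% of Juniper, so Camille controls Juniper.

Yes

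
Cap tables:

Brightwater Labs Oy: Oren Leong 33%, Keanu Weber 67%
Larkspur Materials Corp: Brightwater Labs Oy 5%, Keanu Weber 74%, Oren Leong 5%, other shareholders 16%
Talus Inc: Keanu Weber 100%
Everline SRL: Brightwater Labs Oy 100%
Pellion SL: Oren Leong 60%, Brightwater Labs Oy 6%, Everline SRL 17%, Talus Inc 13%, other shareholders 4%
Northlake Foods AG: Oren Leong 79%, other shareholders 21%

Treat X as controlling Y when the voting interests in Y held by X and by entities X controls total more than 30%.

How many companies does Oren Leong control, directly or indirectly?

Oren holds 33% of Brightwater, so Oren controls Brightwater.
Brightwater holds 100% of Everline, so Oren controls Everline.
Oren and Brightwater and Everline together hold 60% + 6% + 17% = 83% of Pellion, so Oren controls Pellion.
Oren holds 79% of Northlake, so Oren controls Northlake.
No other company's threshold is met.
Oren controls 4 companies.

4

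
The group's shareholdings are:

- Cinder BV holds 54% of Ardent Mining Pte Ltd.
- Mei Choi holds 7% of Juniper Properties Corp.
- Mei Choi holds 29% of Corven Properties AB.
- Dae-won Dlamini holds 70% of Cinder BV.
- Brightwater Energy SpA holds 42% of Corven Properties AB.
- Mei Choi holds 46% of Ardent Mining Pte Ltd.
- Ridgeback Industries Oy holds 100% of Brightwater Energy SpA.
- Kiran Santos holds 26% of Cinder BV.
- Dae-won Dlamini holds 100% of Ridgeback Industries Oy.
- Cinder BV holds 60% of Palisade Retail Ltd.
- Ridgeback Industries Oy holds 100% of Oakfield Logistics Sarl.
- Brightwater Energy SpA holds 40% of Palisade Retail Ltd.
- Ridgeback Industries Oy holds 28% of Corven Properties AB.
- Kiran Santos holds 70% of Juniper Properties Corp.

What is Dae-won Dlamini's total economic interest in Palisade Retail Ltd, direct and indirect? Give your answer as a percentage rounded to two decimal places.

82.00%

Dae-won reaches Palisade along 2 paths.
Via Ridgeback → Brightwater: 100% × 100% × 40% = 40%.
Via Cinder: 70% × 60% = 42%.
Total: 40% + 42% = 82%.
Rounded: 82.00%.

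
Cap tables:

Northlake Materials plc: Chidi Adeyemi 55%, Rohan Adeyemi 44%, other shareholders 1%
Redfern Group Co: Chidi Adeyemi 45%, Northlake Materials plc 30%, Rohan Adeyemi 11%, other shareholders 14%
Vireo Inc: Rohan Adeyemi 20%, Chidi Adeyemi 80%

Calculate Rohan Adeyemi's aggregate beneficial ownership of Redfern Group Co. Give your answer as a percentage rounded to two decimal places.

24.20%

Rohan reaches Redfern along 2 paths.
Via Northlake: 44% × 30% = 13.2%.
Direct stake: 11% = 11%.
Total: 13.2% + 11% = 24.2%.
Rounded: 24.20%.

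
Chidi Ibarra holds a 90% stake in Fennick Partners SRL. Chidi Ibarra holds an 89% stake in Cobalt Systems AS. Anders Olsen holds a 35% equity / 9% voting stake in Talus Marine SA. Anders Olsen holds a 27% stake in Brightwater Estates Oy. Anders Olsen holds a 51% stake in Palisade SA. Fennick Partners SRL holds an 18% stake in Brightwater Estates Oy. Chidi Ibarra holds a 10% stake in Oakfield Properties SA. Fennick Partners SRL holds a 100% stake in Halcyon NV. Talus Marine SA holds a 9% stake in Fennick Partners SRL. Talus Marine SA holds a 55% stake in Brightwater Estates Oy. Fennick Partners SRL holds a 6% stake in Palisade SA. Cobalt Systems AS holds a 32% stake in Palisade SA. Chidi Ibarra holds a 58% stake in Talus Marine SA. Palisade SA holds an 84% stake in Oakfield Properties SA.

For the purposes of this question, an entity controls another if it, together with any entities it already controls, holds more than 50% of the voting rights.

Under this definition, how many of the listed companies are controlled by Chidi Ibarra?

Chidi holds 58% of Talus, so Chidi controls Talus.
Talus and Chidi together hold 9% + 90% = 99% of Fennick, so Chidi controls Fennick.
Chidi holds 89% of Cobalt, so Chidi controls Cobalt.
Fennick and Talus together hold 18% + 55% = 73% of Brightwater, so Chidi controls Brightwater.
Fennick holds 100% of Halcyon, so Chidi controls Halcyon.
No other company's threshold is met.
Chidi controls 5 companies.

5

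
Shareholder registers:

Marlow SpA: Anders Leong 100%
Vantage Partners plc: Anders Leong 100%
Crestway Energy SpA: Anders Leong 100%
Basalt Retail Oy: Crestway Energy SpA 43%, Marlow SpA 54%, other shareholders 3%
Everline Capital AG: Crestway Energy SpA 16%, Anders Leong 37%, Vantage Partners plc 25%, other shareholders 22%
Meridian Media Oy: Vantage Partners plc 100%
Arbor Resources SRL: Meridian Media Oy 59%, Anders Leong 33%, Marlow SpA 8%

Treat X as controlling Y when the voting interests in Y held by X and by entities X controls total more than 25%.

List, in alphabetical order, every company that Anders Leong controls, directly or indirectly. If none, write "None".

Arbor Resources SRL, Basalt Retail Oy, Crestway Energy SpA, Everline Capital AG, Marlow SpA, Meridian Media Oy, Vantage Partners plc

Anders holds 100% of Marlow, so Anders controls Marlow.
Anders holds 100% of Vantage, so Anders controls Vantage.
Anders holds 100% of Crestway, so Anders controls Crestway.
Crestway and Marlow together hold 43% + 54% = 97% of Basalt, so Anders controls Basalt.
Crestway and Anders and Vantage together hold 16% + 37% + 25% = 78% of Everline, so Anders controls Everline.
Vantage holds 100% of Meridian, so Anders controls Meridian.
Meridian and Anders and Marlow together hold 59% + 33% + 8% = 100% of Arbor, so Anders controls Arbor.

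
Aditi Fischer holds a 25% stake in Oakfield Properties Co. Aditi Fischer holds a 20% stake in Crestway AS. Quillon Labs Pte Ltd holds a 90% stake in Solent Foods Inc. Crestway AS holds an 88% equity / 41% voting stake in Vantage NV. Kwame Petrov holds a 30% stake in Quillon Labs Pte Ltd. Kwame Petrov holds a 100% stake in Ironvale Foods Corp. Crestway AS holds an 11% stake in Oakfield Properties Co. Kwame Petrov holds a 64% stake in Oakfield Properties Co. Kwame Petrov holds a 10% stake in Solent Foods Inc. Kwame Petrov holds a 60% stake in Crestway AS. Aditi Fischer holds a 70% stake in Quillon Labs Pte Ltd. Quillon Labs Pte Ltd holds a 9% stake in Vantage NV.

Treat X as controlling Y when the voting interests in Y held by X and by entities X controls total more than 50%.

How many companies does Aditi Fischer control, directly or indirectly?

Aditi holds 70% of Quillon, so Aditi controls Quillon.
Quillon holds 90% of Solent, so Aditi controls Solent.
No other company's threshold is met.
Aditi controls 2 companies.

2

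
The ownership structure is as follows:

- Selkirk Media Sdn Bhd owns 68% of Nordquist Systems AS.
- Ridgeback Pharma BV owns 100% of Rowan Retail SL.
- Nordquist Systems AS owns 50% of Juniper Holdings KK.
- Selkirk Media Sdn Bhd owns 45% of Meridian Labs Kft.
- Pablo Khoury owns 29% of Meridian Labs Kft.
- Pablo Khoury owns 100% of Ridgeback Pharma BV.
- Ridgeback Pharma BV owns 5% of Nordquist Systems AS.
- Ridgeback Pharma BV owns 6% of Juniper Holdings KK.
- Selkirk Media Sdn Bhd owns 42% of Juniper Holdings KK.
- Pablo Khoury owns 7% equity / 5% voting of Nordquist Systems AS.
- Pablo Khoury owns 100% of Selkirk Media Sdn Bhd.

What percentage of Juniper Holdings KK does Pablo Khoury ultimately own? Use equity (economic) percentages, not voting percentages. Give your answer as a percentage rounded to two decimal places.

88.00%

Pablo reaches Juniper along 5 paths.
Via Selkirk: 100% × 42% = 42%.
Via Selkirk → Nordquist: 100% × 68% × 50% = 34%.
Via Ridgeback → Nordquist: 100% × 5% × 50% = 2.5%.
Via Nordquist: 7% × 50% = 3.5%.
Via Ridgeback: 100% × 6% = 6%.
Total: 42% + 34% + 2.5% + 3.5% + 6% = 88%.
Rounded: 88.00%.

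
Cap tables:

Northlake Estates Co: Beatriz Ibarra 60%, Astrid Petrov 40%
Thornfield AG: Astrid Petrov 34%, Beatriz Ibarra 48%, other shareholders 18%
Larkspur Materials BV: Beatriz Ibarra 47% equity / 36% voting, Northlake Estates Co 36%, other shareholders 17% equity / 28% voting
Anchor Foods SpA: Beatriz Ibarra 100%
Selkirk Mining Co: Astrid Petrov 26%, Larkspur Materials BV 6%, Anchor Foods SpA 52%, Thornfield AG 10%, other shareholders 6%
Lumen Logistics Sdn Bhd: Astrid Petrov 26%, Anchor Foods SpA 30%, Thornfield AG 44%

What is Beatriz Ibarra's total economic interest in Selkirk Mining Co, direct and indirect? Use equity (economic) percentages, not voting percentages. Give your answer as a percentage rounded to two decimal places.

Beatriz reaches Selkirk along 4 paths.
Via Larkspur: 47% × 6% = 2.82%.
Via Northlake → Larkspur: 60% × 36% × 6% = 1.296%.
Via Anchor: 100% × 52% = 52%.
Via Thornfield: 48% × 10% = 4.8%.
Total: 2.82% + 1.296% + 52% + 4.8% = 60.916%.
Rounded: 60.92%.

60.92%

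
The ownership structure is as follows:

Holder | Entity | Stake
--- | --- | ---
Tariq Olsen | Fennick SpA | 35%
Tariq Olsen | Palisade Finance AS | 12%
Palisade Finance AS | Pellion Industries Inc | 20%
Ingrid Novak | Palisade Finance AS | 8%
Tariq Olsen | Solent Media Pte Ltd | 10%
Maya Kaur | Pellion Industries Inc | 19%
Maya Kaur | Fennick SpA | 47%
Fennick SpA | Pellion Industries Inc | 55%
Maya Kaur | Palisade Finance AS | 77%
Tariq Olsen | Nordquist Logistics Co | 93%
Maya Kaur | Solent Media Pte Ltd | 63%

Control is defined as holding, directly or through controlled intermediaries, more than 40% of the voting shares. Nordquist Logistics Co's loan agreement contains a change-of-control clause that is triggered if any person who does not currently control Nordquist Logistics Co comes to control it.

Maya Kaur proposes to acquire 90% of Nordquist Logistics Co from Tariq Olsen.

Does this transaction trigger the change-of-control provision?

The purchase adds only to Maya's holdings (Tariq's stake shrinks), so Maya is the only person who could newly come to control Nordquist.
Maya holds 77% of Palisade, so Maya controls Palisade.
Maya holds 63% of Solent, so Maya controls Solent.
Maya holds 47% of Fennick, so Maya controls Fennick.
Palisade and Fennick and Maya together hold 20% + 55% + 19% = 94% of Pellion, so Maya controls Pellion.
Neither Maya nor any entity Maya controls holds any voting interest in Nordquist.
So before the transaction, Maya does not control Nordquist.
After the purchase, Maya holds 90% of Nordquist directly, and Tariq's stake falls to 3%.
Maya holds 90% of Nordquist, so Maya controls Nordquist.
Maya did not control Nordquist before and does after, so the clause is triggered.

Yes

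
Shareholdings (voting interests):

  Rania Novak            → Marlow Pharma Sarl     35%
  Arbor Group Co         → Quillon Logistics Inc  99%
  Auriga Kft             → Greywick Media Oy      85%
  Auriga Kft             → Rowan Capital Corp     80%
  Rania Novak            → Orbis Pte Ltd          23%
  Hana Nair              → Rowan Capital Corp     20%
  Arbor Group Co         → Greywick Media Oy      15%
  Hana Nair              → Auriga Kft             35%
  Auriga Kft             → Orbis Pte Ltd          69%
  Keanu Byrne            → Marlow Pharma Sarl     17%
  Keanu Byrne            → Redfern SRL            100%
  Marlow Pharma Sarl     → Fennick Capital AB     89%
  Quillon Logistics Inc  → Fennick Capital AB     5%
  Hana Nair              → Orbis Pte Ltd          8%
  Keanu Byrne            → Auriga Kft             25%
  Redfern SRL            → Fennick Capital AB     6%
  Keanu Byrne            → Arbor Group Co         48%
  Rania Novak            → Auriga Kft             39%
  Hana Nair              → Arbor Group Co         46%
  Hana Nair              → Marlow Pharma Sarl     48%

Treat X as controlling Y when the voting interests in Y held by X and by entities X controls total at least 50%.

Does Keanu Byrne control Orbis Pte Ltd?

No

Keanu holds 100% of Redfern, so Keanu controls Redfern.
Neither Keanu nor any entity Keanu controls holds any voting interest in Orbis.
So Keanu does not control Orbis.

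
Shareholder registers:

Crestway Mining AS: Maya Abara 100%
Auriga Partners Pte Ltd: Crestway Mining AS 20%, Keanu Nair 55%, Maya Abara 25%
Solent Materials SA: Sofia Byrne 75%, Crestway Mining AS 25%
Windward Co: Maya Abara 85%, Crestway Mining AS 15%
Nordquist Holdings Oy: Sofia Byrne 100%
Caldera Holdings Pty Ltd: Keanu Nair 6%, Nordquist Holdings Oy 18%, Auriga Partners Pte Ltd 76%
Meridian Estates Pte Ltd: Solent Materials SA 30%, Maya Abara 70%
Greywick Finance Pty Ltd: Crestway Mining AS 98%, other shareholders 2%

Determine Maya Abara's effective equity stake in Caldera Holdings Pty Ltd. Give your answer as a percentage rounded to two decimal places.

Maya reaches Caldera along 2 paths.
Via Crestway → Auriga: 100% × 20% × 76% = 15.2%.
Via Auriga: 25% × 76% = 19%.
Total: 15.2% + 19% = 34.2%.
Rounded: 34.20%.

34.20%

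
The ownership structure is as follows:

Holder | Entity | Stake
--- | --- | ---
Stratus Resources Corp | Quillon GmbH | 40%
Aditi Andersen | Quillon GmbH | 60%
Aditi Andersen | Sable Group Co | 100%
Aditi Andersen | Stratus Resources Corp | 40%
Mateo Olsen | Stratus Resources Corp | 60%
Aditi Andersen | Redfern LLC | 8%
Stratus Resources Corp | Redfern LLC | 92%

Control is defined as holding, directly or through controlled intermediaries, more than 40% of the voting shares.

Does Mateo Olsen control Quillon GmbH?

No

Mateo holds 60% of Stratus, so Mateo controls Stratus.
Stratus holds 92% of Redfern, so Mateo controls Redfern.
In Quillon, Mateo's side holds only 40%, not > 40%.
So Mateo does not control Quillon.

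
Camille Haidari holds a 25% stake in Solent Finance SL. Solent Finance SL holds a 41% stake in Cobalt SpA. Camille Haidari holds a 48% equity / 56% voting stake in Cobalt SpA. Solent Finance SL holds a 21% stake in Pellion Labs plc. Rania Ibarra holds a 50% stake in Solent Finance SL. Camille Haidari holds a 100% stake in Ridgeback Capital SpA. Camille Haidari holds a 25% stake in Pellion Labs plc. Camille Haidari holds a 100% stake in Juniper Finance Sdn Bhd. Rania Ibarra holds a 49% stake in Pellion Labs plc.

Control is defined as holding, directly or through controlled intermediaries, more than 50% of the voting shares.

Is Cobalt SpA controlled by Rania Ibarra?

Rania's largest direct stake is 50% in Solent, which does not meet the threshold, so Rania controls no company.
Neither Rania nor any entity Rania controls holds any voting interest in Cobalt.
So Rania does not control Cobalt.

No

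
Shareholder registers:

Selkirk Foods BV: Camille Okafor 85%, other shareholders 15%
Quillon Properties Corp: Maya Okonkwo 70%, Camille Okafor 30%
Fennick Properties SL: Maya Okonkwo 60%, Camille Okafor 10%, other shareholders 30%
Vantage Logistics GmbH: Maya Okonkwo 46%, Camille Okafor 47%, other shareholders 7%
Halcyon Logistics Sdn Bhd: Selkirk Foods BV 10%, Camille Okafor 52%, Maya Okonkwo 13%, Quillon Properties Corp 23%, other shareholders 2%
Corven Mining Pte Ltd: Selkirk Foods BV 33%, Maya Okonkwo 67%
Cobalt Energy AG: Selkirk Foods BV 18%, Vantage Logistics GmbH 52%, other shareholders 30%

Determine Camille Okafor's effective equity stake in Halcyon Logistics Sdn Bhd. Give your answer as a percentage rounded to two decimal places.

Camille reaches Halcyon along 3 paths.
Via Selkirk: 85% × 10% = 8.5%.
Direct stake: 52% = 52%.
Via Quillon: 30% × 23% = 6.9%.
Total: 8.5% + 52% + 6.9% = 67.4%.
Rounded: 67.40%.

67.40%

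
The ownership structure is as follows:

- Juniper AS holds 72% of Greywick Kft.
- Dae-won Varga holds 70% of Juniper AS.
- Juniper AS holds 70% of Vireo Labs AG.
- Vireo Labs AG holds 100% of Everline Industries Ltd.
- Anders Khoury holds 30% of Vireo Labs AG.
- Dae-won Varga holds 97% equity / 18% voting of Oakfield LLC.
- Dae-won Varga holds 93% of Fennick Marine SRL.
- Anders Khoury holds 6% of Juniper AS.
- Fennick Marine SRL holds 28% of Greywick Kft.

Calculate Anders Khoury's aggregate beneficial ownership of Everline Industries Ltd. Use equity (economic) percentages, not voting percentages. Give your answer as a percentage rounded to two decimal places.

Anders reaches Everline along 2 paths.
Via Juniper → Vireo: 6% × 70% × 100% = 4.2%.
Via Vireo: 30% × 100% = 30%.
Total: 4.2% + 30% = 34.2%.
Rounded: 34.20%.

34.20%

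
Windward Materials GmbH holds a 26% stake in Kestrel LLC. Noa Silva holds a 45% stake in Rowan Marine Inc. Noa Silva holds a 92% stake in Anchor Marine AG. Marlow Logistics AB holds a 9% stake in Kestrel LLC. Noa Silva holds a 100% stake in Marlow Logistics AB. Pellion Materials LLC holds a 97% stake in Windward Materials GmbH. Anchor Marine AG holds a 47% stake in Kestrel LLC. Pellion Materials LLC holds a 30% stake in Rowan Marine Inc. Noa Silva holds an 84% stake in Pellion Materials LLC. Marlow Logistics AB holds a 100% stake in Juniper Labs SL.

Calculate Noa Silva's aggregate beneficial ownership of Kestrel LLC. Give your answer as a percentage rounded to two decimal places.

Noa reaches Kestrel along 3 paths.
Via Anchor: 92% × 47% = 43.24%.
Via Pellion → Windward: 84% × 97% × 26% = 21.1848%.
Via Marlow: 100% × 9% = 9%.
Total: 43.24% + 21.1848% + 9% = 73.4248%.
Rounded: 73.42%.

73.42%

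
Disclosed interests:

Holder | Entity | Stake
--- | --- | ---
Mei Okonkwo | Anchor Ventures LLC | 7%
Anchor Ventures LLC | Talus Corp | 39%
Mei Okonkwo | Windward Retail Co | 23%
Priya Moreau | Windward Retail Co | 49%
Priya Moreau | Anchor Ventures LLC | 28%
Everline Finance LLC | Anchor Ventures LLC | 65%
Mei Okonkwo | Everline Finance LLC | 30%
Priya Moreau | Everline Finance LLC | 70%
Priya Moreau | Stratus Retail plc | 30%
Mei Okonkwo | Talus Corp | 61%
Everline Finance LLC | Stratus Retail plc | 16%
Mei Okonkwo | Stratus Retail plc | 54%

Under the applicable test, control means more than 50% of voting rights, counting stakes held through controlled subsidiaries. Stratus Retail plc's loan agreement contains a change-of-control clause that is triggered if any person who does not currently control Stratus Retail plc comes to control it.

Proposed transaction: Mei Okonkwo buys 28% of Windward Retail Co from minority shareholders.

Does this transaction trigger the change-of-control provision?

No

The purchase changes only Mei's holdings, so Mei is the only person who could newly come to control Stratus.
Mei holds 54% of Stratus, so Mei controls Stratus.
So Mei already controls Stratus before the transaction.
After the purchase, Mei's direct stake in Windward rises to 23% + 28% = 51%.
Mei controlled Stratus already, so this is not a new person acquiring control; every other person's position is unchanged or reduced.
No new person acquires control, so the clause is not triggered.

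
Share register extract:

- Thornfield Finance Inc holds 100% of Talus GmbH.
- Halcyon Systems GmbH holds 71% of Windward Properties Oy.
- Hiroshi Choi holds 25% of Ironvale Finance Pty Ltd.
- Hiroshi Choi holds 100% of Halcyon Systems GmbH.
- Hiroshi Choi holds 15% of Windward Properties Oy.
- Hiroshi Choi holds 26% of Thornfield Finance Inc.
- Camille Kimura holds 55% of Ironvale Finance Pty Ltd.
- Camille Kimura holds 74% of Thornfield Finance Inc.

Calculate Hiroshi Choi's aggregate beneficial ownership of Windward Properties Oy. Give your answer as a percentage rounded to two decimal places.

Hiroshi reaches Windward along 2 paths.
Direct stake: 15% = 15%.
Via Halcyon: 100% × 71% = 71%.
Total: 15% + 71% = 86%.
Rounded: 86.00%.

86.00%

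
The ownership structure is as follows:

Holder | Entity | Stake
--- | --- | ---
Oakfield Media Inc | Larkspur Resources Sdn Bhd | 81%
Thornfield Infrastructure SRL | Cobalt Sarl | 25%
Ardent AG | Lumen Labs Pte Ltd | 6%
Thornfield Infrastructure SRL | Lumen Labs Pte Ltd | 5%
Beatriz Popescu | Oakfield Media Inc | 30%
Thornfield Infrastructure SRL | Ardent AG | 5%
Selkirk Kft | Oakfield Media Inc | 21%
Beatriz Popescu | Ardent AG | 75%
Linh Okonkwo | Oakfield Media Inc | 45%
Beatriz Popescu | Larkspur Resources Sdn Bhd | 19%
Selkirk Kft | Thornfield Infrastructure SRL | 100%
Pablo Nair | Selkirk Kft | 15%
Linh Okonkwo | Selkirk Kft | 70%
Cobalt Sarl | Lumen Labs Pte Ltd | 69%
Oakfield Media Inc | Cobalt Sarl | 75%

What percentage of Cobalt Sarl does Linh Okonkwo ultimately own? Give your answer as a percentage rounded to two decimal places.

Linh reaches Cobalt along 3 paths.
Via Oakfield: 45% × 75% = 33.75%.
Via Selkirk → Oakfield: 70% × 21% × 75% = 11.025%.
Via Selkirk → Thornfield: 70% × 100% × 25% = 17.5%.
Total: 33.75% + 11.025% + 17.5% = 62.275%.
Rounded: 62.28%.

62.28%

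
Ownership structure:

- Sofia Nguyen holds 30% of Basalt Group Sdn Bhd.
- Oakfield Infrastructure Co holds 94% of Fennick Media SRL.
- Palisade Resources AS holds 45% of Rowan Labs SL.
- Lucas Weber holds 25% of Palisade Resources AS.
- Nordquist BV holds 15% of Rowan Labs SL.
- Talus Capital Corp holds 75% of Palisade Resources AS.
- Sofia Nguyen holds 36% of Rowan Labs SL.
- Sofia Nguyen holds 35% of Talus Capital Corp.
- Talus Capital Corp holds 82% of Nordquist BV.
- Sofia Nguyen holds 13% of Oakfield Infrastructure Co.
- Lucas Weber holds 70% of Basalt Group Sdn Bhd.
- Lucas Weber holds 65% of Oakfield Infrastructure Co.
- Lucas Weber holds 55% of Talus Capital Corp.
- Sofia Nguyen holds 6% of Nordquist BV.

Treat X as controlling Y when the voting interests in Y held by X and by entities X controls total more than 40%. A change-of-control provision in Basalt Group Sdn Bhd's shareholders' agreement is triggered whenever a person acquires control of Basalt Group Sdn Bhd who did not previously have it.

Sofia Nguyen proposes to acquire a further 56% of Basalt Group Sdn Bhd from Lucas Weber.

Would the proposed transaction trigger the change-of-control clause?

Yes

The purchase adds only to Sofia's holdings (Lucas's stake shrinks), so Sofia is the only person who could newly come to control Basalt.
Sofia's largest direct stake is 36% in Rowan, which does not meet the threshold, so Sofia controls no company.
In Basalt, Sofia's side holds only 30%, not > 40%.
So before the transaction, Sofia does not control Basalt.
After the purchase, Sofia's direct stake in Basalt rises to 30% + 56% = 86%, and Lucas's stake falls to 14%.
Sofia holds 86% of Basalt, so Sofia controls Basalt.
Sofia did not control Basalt before and does after, so the clause is triggered.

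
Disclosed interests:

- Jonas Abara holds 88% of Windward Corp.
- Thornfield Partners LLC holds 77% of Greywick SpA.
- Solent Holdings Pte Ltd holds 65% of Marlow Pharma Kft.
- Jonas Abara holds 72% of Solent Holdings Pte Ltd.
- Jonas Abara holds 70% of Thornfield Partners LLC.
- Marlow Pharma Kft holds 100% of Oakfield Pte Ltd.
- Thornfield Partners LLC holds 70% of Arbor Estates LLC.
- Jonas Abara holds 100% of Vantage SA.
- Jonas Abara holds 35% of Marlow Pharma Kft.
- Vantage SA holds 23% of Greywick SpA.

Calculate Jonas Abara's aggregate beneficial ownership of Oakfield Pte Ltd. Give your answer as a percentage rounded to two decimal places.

81.80%

Jonas reaches Oakfield along 2 paths.
Via Solent → Marlow: 72% × 65% × 100% = 46.8%.
Via Marlow: 35% × 100% = 35%.
Total: 46.8% + 35% = 81.8%.
Rounded: 81.80%.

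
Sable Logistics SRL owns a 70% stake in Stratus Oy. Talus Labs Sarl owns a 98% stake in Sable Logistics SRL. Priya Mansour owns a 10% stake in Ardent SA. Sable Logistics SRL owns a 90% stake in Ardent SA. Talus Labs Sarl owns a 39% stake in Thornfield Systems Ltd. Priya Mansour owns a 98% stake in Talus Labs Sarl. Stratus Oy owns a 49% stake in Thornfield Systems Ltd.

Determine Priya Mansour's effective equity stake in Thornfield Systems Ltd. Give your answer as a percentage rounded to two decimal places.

Priya reaches Thornfield along 2 paths.
Via Talus: 98% × 39% = 38.22%.
Via Talus → Sable → Stratus: 98% × 98% × 70% × 49% = 32.94172%.
Total: 38.22% + 32.94172% = 71.16172%.
Rounded: 71.16%.

71.16%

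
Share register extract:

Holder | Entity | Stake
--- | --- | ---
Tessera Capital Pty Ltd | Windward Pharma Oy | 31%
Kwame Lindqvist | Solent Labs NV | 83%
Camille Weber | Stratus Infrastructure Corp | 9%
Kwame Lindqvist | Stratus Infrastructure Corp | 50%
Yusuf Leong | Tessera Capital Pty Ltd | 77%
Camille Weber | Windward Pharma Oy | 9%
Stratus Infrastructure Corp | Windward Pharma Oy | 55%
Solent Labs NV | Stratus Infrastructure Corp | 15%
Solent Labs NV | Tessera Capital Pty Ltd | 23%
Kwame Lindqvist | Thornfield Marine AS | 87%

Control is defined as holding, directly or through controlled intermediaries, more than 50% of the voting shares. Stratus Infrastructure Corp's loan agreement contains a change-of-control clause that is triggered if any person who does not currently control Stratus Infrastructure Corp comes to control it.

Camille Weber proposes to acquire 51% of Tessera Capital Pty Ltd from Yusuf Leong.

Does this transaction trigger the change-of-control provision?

No

The purchase adds only to Camille's holdings (Yusuf's stake shrinks), so Camille is the only person who could newly come to control Stratus.
Camille's largest direct stake is 9% in Stratus, which does not meet the threshold, so Camille controls no company.
In Stratus, Camille's side holds only 9%, not > 50%.
So before the transaction, Camille does not control Stratus.
After the purchase, Camille holds 51% of Tessera directly, and Yusuf's stake falls to 26%.
Camille holds 51% of Tessera, so Camille controls Tessera.
After the transaction, Camille's side holds 9% of Stratus, not > 50%, so Camille still does not control Stratus.
No new person acquires control, so the clause is not triggered.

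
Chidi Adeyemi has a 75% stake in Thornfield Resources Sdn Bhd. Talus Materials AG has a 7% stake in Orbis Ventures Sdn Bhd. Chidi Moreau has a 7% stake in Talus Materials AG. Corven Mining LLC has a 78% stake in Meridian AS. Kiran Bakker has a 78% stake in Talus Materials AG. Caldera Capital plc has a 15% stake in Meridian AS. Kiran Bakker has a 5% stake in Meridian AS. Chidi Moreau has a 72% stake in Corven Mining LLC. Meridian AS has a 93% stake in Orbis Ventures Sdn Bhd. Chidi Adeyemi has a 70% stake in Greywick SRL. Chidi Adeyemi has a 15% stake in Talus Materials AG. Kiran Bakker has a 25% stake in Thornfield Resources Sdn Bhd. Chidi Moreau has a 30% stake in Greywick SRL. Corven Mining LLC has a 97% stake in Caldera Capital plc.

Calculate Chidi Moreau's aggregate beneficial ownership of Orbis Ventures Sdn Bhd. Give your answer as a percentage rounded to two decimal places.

Chidi Moreau reaches Orbis along 3 paths.
Via Corven → Caldera → Meridian: 72% × 97% × 15% × 93% = 9.74268%.
Via Corven → Meridian: 72% × 78% × 93% = 52.2288%.
Via Talus: 7% × 7% = 0.49%.
Total: 9.74268% + 52.2288% + 0.49% = 62.46148%.
Rounded: 62.46%.

62.46%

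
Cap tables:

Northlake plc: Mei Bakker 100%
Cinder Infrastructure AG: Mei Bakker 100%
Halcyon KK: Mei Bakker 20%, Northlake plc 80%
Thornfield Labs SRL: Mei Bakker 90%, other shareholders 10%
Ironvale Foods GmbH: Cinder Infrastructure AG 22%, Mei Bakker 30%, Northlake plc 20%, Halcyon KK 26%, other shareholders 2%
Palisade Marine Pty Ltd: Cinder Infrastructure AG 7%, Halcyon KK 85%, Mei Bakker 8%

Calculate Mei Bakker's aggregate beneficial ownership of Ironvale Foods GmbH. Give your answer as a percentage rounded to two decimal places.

98.00%

Mei reaches Ironvale along 5 paths.
Via Cinder: 100% × 22% = 22%.
Direct stake: 30% = 30%.
Via Northlake: 100% × 20% = 20%.
Via Halcyon: 20% × 26% = 5.2%.
Via Northlake → Halcyon: 100% × 80% × 26% = 20.8%.
Total: 22% + 30% + 20% + 5.2% + 20.8% = 98%.
Rounded: 98.00%.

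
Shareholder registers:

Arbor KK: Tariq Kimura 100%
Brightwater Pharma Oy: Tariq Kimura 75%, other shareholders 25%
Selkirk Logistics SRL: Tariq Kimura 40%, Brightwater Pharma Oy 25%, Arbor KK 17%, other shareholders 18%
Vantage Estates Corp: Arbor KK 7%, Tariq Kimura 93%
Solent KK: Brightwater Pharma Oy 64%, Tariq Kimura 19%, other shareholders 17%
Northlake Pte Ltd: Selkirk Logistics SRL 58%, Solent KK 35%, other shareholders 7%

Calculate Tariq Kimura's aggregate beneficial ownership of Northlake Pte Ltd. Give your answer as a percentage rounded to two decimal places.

Tariq reaches Northlake along 5 paths.
Via Selkirk: 40% × 58% = 23.2%.
Via Brightwater → Selkirk: 75% × 25% × 58% = 10.875%.
Via Arbor → Selkirk: 100% × 17% × 58% = 9.86%.
Via Brightwater → Solent: 75% × 64% × 35% = 16.8%.
Via Solent: 19% × 35% = 6.65%.
Total: 23.2% + 10.875% + 9.86% + 16.8% + 6.65% = 67.385%.
Rounded: 67.39%.

67.39%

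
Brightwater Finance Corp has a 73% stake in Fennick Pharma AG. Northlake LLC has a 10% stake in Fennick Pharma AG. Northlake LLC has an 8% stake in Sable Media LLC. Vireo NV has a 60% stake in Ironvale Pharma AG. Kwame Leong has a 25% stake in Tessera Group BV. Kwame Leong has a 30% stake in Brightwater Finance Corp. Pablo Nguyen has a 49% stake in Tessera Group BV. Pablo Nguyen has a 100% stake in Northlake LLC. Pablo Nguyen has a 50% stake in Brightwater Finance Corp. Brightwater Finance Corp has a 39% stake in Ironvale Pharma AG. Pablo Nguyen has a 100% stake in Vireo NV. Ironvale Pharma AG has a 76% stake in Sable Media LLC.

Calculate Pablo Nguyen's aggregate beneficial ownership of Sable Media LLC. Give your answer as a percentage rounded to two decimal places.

68.42%

Pablo reaches Sable along 3 paths.
Via Vireo → Ironvale: 100% × 60% × 76% = 45.6%.
Via Brightwater → Ironvale: 50% × 39% × 76% = 14.82%.
Via Northlake: 100% × 8% = 8%.
Total: 45.6% + 14.82% + 8% = 68.42%.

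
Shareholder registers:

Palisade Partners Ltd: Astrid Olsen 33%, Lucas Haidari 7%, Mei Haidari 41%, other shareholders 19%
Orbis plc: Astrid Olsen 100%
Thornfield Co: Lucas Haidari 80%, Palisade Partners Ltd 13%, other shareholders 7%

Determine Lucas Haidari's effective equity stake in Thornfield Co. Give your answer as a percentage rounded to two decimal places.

80.91%

Lucas reaches Thornfield along 2 paths.
Direct stake: 80% = 80%.
Via Palisade: 7% × 13% = 0.91%.
Total: 80% + 0.91% = 80.91%.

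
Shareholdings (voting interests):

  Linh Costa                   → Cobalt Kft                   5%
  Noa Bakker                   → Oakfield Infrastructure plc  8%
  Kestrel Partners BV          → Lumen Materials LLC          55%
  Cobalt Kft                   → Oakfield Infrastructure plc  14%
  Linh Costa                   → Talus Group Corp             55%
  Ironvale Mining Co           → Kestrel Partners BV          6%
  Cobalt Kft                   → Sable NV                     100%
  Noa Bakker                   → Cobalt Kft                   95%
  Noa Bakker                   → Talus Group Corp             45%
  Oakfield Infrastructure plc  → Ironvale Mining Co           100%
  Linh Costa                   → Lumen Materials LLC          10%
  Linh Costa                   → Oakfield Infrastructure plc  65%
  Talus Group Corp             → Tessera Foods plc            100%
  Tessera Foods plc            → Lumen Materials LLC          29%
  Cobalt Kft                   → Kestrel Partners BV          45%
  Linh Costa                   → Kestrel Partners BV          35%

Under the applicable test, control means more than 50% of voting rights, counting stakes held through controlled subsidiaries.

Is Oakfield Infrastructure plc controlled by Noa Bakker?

Noa holds 95% of Cobalt, so Noa controls Cobalt.
Cobalt holds 100% of Sable, so Noa controls Sable.
In Oakfield, Noa's side holds only 14% + 8% = 22%, not > 50%.
So Noa does not control Oakfield.

No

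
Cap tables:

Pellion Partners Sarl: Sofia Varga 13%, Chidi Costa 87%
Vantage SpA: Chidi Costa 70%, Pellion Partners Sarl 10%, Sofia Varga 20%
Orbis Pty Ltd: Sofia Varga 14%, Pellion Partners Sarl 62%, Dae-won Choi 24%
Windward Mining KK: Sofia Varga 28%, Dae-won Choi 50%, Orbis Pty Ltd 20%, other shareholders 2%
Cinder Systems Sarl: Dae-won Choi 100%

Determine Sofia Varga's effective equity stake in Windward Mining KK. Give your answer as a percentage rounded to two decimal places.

32.41%

Sofia reaches Windward along 3 paths.
Direct stake: 28% = 28%.
Via Orbis: 14% × 20% = 2.8%.
Via Pellion → Orbis: 13% × 62% × 20% = 1.612%.
Total: 28% + 2.8% + 1.612% = 32.412%.
Rounded: 32.41%.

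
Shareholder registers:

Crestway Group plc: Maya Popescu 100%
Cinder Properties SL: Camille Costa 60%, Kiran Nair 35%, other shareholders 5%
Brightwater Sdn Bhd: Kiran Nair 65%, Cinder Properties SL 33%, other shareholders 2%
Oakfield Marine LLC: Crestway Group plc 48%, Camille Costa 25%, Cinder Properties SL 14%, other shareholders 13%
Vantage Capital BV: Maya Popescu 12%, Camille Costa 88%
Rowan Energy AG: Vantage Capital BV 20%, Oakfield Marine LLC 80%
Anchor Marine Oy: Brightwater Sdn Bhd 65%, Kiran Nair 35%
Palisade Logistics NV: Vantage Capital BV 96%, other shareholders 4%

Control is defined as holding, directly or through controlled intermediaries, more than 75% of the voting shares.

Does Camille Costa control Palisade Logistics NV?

Camille holds 88% of Vantage, so Camille controls Vantage.
Vantage holds 96% of Palisade, so Camille controls Palisade.

Yes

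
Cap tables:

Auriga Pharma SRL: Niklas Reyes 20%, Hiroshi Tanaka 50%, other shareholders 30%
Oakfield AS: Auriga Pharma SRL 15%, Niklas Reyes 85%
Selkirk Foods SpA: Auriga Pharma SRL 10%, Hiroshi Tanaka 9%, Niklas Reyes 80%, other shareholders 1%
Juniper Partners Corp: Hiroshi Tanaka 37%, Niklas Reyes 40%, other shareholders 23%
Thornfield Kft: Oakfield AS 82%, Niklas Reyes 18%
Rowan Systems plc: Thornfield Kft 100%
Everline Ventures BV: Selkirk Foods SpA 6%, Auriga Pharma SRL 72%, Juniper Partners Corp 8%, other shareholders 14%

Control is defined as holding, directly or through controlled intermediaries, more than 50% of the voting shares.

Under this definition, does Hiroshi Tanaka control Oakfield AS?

Hiroshi's largest direct stake is 50% in Auriga, which does not meet the threshold, so Hiroshi controls no company.
Neither Hiroshi nor any entity Hiroshi controls holds any voting interest in Oakfield.
So Hiroshi does not control Oakfield.

No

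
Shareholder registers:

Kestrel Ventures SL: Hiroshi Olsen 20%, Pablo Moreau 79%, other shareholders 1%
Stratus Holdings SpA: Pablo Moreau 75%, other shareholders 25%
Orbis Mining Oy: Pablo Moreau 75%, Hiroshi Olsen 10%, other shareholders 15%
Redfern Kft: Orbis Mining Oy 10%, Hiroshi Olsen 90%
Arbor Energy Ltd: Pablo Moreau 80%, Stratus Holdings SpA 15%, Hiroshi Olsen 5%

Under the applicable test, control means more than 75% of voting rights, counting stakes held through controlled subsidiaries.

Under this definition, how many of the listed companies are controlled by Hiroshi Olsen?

1

Hiroshi holds 90% of Redfern, so Hiroshi controls Redfern.
No other company's threshold is met.
Hiroshi controls 1 company.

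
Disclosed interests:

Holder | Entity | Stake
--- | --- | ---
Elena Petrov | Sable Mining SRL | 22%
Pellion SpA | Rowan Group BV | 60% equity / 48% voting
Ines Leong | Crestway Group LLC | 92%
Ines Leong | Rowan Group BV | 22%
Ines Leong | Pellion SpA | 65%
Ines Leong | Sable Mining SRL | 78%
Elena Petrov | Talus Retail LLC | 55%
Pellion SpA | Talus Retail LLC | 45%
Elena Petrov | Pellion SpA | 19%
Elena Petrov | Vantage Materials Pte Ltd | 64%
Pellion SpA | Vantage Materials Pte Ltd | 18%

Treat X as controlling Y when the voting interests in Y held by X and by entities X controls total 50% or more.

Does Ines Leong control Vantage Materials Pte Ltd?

No

Ines holds 65% of Pellion, so Ines controls Pellion.
Ines holds 92% of Crestway, so Ines controls Crestway.
Ines holds 78% of Sable, so Ines controls Sable.
Pellion and Ines together hold 48% + 22% = 70% of Rowan, so Ines controls Rowan.
In Vantage, Ines's side holds only 18%, not ≥ 50%.
So Ines does not control Vantage.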